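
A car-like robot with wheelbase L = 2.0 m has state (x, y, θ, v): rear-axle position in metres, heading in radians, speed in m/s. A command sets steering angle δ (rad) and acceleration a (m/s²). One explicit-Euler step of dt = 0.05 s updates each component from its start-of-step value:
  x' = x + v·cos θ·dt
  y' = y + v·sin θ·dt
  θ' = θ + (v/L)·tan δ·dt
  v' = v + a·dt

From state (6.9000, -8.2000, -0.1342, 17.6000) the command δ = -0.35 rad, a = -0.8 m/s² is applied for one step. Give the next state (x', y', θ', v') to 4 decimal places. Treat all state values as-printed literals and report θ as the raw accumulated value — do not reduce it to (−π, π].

x' = 6.9000 + 17.6000·cos(-0.1342)·0.05 = 7.7721
y' = -8.2000 + 17.6000·sin(-0.1342)·0.05 = -8.3177
θ' = -0.1342 + (17.6000/2.0)·tan(-0.35)·0.05 = -0.2948
v' = 17.6000 − 0.8000·0.05 = 17.5600

(7.7721, -8.3177, -0.2948, 17.5600)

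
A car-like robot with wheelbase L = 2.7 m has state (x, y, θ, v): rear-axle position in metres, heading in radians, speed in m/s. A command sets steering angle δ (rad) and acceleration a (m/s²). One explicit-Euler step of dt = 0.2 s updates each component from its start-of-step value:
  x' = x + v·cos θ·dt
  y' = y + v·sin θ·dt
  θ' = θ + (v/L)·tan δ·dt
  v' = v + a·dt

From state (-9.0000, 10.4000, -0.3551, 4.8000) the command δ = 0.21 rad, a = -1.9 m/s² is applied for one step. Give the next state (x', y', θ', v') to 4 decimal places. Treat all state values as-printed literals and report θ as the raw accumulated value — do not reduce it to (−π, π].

x' = -9.0000 + 4.8000·cos(-0.3551)·0.2 = -8.0999
y' = 10.4000 + 4.8000·sin(-0.3551)·0.2 = 10.0662
θ' = -0.3551 + (4.8000/2.7)·tan(0.21)·0.2 = -0.2793
v' = 4.8000 − 1.9000·0.2 = 4.4200

(-8.0999, 10.0662, -0.2793, 4.4200)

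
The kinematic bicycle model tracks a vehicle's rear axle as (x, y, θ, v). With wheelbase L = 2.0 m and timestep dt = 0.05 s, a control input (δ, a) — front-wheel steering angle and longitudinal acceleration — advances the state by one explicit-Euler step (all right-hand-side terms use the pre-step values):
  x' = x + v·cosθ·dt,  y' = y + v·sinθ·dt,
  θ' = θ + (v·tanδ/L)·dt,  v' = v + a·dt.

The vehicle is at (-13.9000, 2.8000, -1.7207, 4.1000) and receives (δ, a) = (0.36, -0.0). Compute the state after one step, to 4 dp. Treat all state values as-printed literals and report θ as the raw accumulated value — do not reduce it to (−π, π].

(-13.9306, 2.5973, -1.6821, 4.1000)

x' = -13.9000 + 4.1000·cos(-1.7207)·0.05 = -13.9306
y' = 2.8000 + 4.1000·sin(-1.7207)·0.05 = 2.5973
θ' = -1.7207 + (4.1000/2.0)·tan(0.36)·0.05 = -1.6821
v' = 4.1000 + 0.0000·0.05 = 4.1000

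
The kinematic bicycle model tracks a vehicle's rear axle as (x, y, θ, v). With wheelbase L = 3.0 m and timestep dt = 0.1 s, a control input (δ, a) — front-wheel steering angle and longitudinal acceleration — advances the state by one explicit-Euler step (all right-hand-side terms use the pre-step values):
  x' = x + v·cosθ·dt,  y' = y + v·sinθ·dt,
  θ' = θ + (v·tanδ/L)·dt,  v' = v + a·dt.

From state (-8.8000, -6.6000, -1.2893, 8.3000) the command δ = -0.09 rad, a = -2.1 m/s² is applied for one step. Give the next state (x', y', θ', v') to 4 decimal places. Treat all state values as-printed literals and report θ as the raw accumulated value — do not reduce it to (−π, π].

(-8.5694, -7.3973, -1.3143, 8.0900)

x' = -8.8000 + 8.3000·cos(-1.2893)·0.1 = -8.5694
y' = -6.6000 + 8.3000·sin(-1.2893)·0.1 = -7.3973
θ' = -1.2893 + (8.3000/3.0)·tan(-0.09)·0.1 = -1.3143
v' = 8.3000 − 2.1000·0.1 = 8.0900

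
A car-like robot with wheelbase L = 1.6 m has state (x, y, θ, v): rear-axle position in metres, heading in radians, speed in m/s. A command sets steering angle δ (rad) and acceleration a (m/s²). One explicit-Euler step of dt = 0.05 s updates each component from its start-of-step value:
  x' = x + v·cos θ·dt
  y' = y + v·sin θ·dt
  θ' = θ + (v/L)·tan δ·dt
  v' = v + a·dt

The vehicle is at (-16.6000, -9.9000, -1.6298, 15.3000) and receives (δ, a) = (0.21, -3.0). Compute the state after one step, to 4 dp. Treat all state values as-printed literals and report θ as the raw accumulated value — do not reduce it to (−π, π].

(-16.6451, -10.6637, -1.5279, 15.1500)

x' = -16.6000 + 15.3000·cos(-1.6298)·0.05 = -16.6451
y' = -9.9000 + 15.3000·sin(-1.6298)·0.05 = -10.6637
θ' = -1.6298 + (15.3000/1.6)·tan(0.21)·0.05 = -1.5279
v' = 15.3000 − 3.0000·0.05 = 15.1500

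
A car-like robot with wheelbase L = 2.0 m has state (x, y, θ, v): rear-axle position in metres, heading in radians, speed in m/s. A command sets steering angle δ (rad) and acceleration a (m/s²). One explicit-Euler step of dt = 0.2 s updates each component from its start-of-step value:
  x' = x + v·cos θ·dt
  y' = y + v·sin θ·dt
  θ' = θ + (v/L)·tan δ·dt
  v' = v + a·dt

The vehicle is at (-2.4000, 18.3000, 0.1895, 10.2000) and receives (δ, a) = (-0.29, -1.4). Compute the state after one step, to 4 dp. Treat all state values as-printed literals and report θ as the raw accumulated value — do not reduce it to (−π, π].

(-0.3965, 18.6843, -0.1149, 9.9200)

x' = -2.4000 + 10.2000·cos(0.1895)·0.2 = -0.3965
y' = 18.3000 + 10.2000·sin(0.1895)·0.2 = 18.6843
θ' = 0.1895 + (10.2000/2.0)·tan(-0.29)·0.2 = -0.1149
v' = 10.2000 − 1.4000·0.2 = 9.9200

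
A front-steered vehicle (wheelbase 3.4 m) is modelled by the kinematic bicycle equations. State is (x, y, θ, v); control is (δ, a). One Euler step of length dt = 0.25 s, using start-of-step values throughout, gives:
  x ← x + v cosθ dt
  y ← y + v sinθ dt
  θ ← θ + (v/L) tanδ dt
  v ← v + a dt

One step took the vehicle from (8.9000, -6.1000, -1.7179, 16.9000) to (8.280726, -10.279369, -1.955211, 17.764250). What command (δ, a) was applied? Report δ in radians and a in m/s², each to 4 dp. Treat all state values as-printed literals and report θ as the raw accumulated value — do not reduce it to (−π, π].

a = (v'−v)/dt = (0.864250)/0.25 = 3.4570
Δθ = θ'−θ = -0.237311;  (v·dt/L) = 16.9000·0.25/3.4 = 1.242647
tan δ = Δθ·L/(v·dt) = -0.190972  →  δ = -0.1887

δ = -0.1887, a = 3.4570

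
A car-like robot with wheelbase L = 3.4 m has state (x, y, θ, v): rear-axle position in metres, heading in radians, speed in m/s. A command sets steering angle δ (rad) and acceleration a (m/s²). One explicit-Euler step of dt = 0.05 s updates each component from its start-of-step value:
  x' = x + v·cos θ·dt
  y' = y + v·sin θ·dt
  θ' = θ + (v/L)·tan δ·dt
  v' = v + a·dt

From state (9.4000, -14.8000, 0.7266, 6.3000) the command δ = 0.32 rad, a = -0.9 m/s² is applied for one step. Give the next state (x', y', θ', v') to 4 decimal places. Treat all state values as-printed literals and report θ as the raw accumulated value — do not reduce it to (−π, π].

(9.6354, -14.5907, 0.7573, 6.2550)

x' = 9.4000 + 6.3000·cos(0.7266)·0.05 = 9.6354
y' = -14.8000 + 6.3000·sin(0.7266)·0.05 = -14.5907
θ' = 0.7266 + (6.3000/3.4)·tan(0.32)·0.05 = 0.7573
v' = 6.3000 − 0.9000·0.05 = 6.2550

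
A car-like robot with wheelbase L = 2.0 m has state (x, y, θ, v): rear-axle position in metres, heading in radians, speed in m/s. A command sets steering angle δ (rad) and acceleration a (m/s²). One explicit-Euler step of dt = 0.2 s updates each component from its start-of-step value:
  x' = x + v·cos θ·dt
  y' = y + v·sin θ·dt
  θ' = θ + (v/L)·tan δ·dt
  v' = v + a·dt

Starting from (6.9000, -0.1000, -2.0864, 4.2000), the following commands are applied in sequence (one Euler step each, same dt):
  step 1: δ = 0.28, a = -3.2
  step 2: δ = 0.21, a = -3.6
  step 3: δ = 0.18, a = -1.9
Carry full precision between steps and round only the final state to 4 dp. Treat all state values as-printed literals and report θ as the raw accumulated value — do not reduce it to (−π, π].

(6.0338, -2.0274, -1.8381, 2.4600)

after step 1 (δ=0.28, a=-3.2): (6.485829, -0.830796, -1.965627, 3.560000)
after step 2 (δ=0.21, a=-3.6): (6.211957, -1.488016, -1.889748, 2.840000)
after step 3 (δ=0.18, a=-1.9): (6.033848, -2.027369, -1.838069, 2.460000)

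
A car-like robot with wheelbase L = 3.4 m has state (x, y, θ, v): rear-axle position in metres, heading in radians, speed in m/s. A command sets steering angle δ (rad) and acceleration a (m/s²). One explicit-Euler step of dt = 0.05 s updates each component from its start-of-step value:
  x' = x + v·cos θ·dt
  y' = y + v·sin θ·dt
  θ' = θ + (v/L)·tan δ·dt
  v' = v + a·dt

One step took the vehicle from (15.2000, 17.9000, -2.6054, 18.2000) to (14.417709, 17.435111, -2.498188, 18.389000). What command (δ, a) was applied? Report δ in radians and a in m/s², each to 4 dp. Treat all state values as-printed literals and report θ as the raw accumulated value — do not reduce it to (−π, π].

a = (v'−v)/dt = (0.189000)/0.05 = 3.7800
Δθ = θ'−θ = 0.107212;  (v·dt/L) = 18.2000·0.05/3.4 = 0.267647
tan δ = Δθ·L/(v·dt) = 0.400572  →  δ = 0.3810

δ = 0.3810, a = 3.7800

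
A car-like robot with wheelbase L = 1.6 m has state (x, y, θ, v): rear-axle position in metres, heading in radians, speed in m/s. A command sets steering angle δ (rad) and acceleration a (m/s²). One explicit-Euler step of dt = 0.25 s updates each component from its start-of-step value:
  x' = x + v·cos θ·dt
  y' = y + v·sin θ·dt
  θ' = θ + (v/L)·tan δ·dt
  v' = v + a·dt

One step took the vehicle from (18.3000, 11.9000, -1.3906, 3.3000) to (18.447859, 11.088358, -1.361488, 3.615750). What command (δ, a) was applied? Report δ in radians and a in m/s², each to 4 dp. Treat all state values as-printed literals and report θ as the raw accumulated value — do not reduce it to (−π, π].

δ = 0.0564, a = 1.2630

a = (v'−v)/dt = (0.315750)/0.25 = 1.2630
Δθ = θ'−θ = 0.029112;  (v·dt/L) = 3.3000·0.25/1.6 = 0.515625
tan δ = Δθ·L/(v·dt) = 0.056460  →  δ = 0.0564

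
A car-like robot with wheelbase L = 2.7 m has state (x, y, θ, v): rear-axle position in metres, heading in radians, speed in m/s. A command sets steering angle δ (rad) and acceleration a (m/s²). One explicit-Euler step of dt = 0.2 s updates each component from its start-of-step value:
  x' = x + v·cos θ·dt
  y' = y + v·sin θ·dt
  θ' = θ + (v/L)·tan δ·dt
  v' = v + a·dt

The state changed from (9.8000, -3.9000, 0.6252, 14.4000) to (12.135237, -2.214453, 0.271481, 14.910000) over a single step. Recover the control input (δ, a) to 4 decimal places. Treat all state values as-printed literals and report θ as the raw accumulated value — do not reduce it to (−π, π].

δ = -0.3202, a = 2.5500

a = (v'−v)/dt = (0.510000)/0.2 = 2.5500
Δθ = θ'−θ = -0.353719;  (v·dt/L) = 14.4000·0.2/2.7 = 1.066667
tan δ = Δθ·L/(v·dt) = -0.331612  →  δ = -0.3202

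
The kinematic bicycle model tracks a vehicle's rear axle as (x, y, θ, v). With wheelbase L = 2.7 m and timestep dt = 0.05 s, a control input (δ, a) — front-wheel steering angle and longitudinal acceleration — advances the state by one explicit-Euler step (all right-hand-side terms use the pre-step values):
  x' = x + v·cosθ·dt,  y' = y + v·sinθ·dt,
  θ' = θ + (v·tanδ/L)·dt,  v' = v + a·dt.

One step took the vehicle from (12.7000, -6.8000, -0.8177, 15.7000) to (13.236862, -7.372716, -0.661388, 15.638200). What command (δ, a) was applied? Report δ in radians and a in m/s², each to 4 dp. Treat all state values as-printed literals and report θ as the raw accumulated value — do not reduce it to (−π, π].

δ = 0.4933, a = -1.2360

a = (v'−v)/dt = (-0.061800)/0.05 = -1.2360
Δθ = θ'−θ = 0.156312;  (v·dt/L) = 15.7000·0.05/2.7 = 0.290741
tan δ = Δθ·L/(v·dt) = 0.537634  →  δ = 0.4933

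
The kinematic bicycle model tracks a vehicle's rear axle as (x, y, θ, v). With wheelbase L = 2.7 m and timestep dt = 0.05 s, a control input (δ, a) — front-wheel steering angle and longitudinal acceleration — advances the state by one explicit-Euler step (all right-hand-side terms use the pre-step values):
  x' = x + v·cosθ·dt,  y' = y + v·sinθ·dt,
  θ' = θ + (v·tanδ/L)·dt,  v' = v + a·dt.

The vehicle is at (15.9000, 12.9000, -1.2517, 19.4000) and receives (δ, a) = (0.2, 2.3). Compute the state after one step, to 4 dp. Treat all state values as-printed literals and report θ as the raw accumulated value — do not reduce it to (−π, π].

(16.2043, 11.9790, -1.1789, 19.5150)

x' = 15.9000 + 19.4000·cos(-1.2517)·0.05 = 16.2043
y' = 12.9000 + 19.4000·sin(-1.2517)·0.05 = 11.9790
θ' = -1.2517 + (19.4000/2.7)·tan(0.2)·0.05 = -1.1789
v' = 19.4000 + 2.3000·0.05 = 19.5150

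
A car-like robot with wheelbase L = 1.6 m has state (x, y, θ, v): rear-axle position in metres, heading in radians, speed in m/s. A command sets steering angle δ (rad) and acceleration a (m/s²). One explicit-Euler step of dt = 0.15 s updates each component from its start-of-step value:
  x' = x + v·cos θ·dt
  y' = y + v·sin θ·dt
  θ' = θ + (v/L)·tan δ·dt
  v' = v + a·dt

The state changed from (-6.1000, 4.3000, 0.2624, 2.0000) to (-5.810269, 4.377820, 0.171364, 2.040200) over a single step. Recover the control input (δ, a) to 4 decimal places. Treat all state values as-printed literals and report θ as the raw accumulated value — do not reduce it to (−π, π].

δ = -0.4520, a = 0.2680

a = (v'−v)/dt = (0.040200)/0.15 = 0.2680
Δθ = θ'−θ = -0.091036;  (v·dt/L) = 2.0000·0.15/1.6 = 0.187500
tan δ = Δθ·L/(v·dt) = -0.485525  →  δ = -0.4520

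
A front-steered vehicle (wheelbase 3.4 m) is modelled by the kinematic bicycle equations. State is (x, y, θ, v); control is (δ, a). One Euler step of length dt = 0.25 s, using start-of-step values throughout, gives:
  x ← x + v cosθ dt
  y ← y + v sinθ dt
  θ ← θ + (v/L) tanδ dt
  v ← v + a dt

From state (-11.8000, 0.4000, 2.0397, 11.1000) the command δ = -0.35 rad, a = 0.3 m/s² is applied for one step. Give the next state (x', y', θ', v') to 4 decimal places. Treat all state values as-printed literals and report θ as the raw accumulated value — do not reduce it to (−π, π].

(-13.0540, 2.8755, 1.7418, 11.1750)

x' = -11.8000 + 11.1000·cos(2.0397)·0.25 = -13.0540
y' = 0.4000 + 11.1000·sin(2.0397)·0.25 = 2.8755
θ' = 2.0397 + (11.1000/3.4)·tan(-0.35)·0.25 = 1.7418
v' = 11.1000 + 0.3000·0.25 = 11.1750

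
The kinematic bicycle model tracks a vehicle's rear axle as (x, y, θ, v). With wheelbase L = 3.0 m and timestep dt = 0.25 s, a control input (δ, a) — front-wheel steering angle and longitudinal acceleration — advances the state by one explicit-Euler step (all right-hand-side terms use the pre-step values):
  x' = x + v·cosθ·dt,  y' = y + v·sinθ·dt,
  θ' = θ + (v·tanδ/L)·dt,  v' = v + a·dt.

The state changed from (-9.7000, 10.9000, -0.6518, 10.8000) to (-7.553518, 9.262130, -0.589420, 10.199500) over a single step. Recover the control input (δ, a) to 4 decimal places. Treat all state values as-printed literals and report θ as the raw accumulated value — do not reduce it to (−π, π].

δ = 0.0692, a = -2.4020

a = (v'−v)/dt = (-0.600500)/0.25 = -2.4020
Δθ = θ'−θ = 0.062380;  (v·dt/L) = 10.8000·0.25/3.0 = 0.900000
tan δ = Δθ·L/(v·dt) = 0.069311  →  δ = 0.0692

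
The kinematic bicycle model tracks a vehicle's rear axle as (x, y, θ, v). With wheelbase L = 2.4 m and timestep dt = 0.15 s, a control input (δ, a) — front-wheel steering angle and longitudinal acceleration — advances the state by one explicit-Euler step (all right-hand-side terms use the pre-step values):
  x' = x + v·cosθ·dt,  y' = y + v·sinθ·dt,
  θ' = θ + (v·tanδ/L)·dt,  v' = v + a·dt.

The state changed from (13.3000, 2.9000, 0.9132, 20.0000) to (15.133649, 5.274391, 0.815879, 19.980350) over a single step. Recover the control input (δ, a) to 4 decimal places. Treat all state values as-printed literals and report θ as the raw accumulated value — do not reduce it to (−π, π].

a = (v'−v)/dt = (-0.019650)/0.15 = -0.1310
Δθ = θ'−θ = -0.097321;  (v·dt/L) = 20.0000·0.15/2.4 = 1.250000
tan δ = Δθ·L/(v·dt) = -0.077857  →  δ = -0.0777

δ = -0.0777, a = -0.1310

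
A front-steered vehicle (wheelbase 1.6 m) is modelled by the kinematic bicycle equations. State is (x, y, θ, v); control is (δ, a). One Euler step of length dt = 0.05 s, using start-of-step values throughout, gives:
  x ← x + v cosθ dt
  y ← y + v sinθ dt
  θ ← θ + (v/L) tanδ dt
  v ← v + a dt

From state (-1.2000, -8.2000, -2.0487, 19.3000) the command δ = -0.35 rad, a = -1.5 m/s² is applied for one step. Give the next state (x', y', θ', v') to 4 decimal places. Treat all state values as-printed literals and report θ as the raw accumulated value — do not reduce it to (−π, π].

x' = -1.2000 + 19.3000·cos(-2.0487)·0.05 = -1.6438
y' = -8.2000 + 19.3000·sin(-2.0487)·0.05 = -9.0569
θ' = -2.0487 + (19.3000/1.6)·tan(-0.35)·0.05 = -2.2689
v' = 19.3000 − 1.5000·0.05 = 19.2250

(-1.6438, -9.0569, -2.2689, 19.2250)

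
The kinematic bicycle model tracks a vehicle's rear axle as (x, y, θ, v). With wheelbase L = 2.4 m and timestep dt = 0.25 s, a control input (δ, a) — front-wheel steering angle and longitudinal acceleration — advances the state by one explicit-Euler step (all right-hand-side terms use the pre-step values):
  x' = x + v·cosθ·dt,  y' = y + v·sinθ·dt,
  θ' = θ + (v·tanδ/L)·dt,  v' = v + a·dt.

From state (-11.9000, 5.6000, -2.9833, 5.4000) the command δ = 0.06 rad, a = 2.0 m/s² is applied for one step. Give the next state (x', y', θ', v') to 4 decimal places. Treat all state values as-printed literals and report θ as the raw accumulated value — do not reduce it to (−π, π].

x' = -11.9000 + 5.4000·cos(-2.9833)·0.25 = -13.2331
y' = 5.6000 + 5.4000·sin(-2.9833)·0.25 = 5.3872
θ' = -2.9833 + (5.4000/2.4)·tan(0.06)·0.25 = -2.9495
v' = 5.4000 + 2.0000·0.25 = 5.9000

(-13.2331, 5.3872, -2.9495, 5.9000)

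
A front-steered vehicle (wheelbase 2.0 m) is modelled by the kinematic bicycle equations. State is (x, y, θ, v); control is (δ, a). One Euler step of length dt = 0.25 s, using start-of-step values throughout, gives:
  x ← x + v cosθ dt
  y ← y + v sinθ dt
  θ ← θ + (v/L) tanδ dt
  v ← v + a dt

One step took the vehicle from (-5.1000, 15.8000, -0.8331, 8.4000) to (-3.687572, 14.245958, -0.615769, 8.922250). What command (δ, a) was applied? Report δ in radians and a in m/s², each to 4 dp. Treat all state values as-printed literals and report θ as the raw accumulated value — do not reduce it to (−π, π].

a = (v'−v)/dt = (0.522250)/0.25 = 2.0890
Δθ = θ'−θ = 0.217331;  (v·dt/L) = 8.4000·0.25/2.0 = 1.050000
tan δ = Δθ·L/(v·dt) = 0.206982  →  δ = 0.2041

δ = 0.2041, a = 2.0890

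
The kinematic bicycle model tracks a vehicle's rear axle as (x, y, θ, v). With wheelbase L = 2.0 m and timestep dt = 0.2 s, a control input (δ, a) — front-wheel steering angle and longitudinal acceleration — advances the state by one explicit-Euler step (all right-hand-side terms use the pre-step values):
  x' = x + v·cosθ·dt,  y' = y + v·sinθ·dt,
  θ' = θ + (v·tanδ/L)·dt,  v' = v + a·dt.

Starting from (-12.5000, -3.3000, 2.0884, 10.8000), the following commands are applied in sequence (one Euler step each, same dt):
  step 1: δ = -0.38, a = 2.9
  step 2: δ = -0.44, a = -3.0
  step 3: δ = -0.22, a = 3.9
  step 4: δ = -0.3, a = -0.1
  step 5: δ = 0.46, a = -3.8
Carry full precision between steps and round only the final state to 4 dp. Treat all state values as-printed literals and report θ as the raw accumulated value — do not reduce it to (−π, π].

after step 1 (δ=-0.38, a=2.9): (-13.568766, -1.422944, 1.657034, 11.380000)
after step 2 (δ=-0.44, a=-3.0): (-13.764800, 0.844598, 1.121286, 10.780000)
after step 3 (δ=-0.22, a=3.9): (-12.827966, 2.786421, 0.880224, 11.560000)
after step 4 (δ=-0.3, a=-0.1): (-11.355272, 4.568699, 0.522632, 11.540000)
after step 5 (δ=0.46, a=-3.8): (-9.355370, 5.720766, 1.094379, 10.780000)

(-9.3554, 5.7208, 1.0944, 10.7800)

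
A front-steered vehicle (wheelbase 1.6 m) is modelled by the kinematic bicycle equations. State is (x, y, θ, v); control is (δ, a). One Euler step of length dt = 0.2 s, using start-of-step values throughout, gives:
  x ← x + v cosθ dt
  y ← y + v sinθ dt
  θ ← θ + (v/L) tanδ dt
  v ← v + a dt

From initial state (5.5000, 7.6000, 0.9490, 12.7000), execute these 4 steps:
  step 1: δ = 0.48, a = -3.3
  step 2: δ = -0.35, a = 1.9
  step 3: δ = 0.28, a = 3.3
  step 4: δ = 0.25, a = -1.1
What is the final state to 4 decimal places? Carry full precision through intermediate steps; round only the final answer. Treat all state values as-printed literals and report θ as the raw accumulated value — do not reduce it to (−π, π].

after step 1 (δ=0.48, a=-3.3): (6.979540, 9.664597, 1.775470, 12.040000)
after step 2 (δ=-0.35, a=1.9): (6.490121, 12.022336, 1.226102, 12.420000)
after step 3 (δ=0.28, a=3.3): (7.329487, 14.360224, 1.672530, 13.080000)
after step 4 (δ=0.25, a=-1.1): (7.063811, 16.962698, 2.090014, 12.860000)

(7.0638, 16.9627, 2.0900, 12.8600)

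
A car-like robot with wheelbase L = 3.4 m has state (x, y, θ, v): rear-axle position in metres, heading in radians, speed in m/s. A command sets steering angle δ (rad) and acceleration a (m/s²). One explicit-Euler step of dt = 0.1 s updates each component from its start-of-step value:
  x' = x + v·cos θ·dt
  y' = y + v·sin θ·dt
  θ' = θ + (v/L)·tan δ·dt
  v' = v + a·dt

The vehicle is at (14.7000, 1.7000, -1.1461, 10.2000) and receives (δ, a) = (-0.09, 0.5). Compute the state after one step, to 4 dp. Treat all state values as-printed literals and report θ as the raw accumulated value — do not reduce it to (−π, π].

(15.1203, 0.7706, -1.1732, 10.2500)

x' = 14.7000 + 10.2000·cos(-1.1461)·0.1 = 15.1203
y' = 1.7000 + 10.2000·sin(-1.1461)·0.1 = 0.7706
θ' = -1.1461 + (10.2000/3.4)·tan(-0.09)·0.1 = -1.1732
v' = 10.2000 + 0.5000·0.1 = 10.2500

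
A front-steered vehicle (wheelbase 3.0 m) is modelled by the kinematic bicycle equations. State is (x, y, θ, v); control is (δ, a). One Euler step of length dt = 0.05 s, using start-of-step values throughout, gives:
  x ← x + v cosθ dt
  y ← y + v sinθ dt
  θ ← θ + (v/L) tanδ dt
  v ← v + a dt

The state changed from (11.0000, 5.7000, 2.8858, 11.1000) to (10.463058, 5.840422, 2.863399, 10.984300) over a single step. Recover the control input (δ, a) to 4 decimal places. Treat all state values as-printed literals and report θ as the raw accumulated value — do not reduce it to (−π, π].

a = (v'−v)/dt = (-0.115700)/0.05 = -2.3140
Δθ = θ'−θ = -0.022401;  (v·dt/L) = 11.1000·0.05/3.0 = 0.185000
tan δ = Δθ·L/(v·dt) = -0.121086  →  δ = -0.1205

δ = -0.1205, a = -2.3140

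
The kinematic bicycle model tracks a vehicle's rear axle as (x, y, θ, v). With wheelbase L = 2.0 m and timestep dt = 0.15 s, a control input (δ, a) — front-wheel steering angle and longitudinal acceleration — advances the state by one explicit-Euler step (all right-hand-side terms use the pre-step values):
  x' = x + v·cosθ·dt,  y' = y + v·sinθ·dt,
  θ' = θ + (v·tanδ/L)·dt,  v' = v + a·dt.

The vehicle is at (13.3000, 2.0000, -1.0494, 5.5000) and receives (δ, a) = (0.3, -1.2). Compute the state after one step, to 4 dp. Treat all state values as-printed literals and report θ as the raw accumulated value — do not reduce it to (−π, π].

x' = 13.3000 + 5.5000·cos(-1.0494)·0.15 = 13.7109
y' = 2.0000 + 5.5000·sin(-1.0494)·0.15 = 1.2846
θ' = -1.0494 + (5.5000/2.0)·tan(0.3)·0.15 = -0.9218
v' = 5.5000 − 1.2000·0.15 = 5.3200

(13.7109, 1.2846, -0.9218, 5.3200)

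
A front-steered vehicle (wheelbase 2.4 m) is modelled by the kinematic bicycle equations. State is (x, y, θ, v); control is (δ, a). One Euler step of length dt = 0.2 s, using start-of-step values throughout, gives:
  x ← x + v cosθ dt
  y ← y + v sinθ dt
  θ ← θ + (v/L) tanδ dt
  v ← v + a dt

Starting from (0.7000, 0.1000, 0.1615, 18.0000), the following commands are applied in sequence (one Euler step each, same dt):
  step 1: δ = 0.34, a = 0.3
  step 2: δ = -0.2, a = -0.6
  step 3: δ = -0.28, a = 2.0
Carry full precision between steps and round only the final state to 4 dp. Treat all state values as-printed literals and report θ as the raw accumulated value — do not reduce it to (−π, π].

(10.3567, 4.3382, -0.0429, 18.3400)

after step 1 (δ=0.34, a=0.3): (4.253154, 0.678876, 0.692105, 18.060000)
after step 2 (δ=-0.2, a=-0.6): (7.034048, 2.983908, 0.387027, 17.940000)
after step 3 (δ=-0.28, a=2.0): (10.356663, 4.338151, -0.042867, 18.340000)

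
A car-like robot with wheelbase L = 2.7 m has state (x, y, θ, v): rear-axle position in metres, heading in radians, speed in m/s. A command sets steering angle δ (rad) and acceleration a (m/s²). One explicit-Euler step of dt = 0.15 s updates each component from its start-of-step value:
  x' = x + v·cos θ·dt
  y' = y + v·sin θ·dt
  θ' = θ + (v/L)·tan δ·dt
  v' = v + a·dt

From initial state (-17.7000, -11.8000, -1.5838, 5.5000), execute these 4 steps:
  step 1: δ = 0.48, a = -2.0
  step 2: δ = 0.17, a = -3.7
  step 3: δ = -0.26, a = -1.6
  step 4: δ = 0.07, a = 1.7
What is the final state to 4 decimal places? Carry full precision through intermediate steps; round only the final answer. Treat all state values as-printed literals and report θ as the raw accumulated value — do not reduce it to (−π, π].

(-17.3780, -14.7355, -1.4266, 4.6600)

after step 1 (δ=0.48, a=-2.0): (-17.710728, -12.624930, -1.424724, 5.200000)
after step 2 (δ=0.17, a=-3.7): (-17.597196, -13.396624, -1.375135, 4.645000)
after step 3 (δ=-0.26, a=-1.6): (-17.461737, -14.080079, -1.443783, 4.405000)
after step 4 (δ=0.07, a=1.7): (-17.378039, -14.735507, -1.426624, 4.660000)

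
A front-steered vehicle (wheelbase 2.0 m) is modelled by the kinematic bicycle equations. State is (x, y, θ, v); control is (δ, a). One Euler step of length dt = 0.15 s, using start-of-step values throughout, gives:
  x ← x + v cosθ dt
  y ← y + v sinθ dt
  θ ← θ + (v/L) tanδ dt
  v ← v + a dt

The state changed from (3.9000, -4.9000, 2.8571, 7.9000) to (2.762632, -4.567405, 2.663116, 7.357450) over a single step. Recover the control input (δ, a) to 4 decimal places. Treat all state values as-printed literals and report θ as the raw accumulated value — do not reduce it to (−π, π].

a = (v'−v)/dt = (-0.542550)/0.15 = -3.6170
Δθ = θ'−θ = -0.193984;  (v·dt/L) = 7.9000·0.15/2.0 = 0.592500
tan δ = Δθ·L/(v·dt) = -0.327399  →  δ = -0.3164

δ = -0.3164, a = -3.6170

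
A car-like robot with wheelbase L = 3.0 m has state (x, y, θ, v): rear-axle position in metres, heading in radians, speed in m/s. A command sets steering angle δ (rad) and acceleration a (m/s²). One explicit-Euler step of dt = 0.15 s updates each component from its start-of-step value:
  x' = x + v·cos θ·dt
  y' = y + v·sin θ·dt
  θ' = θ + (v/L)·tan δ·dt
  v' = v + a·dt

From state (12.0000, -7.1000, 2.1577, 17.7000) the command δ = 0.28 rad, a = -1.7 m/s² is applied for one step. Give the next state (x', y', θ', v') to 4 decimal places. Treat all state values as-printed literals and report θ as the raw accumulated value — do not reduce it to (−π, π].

(10.5297, -4.8893, 2.4122, 17.4450)

x' = 12.0000 + 17.7000·cos(2.1577)·0.15 = 10.5297
y' = -7.1000 + 17.7000·sin(2.1577)·0.15 = -4.8893
θ' = 2.1577 + (17.7000/3.0)·tan(0.28)·0.15 = 2.4122
v' = 17.7000 − 1.7000·0.15 = 17.4450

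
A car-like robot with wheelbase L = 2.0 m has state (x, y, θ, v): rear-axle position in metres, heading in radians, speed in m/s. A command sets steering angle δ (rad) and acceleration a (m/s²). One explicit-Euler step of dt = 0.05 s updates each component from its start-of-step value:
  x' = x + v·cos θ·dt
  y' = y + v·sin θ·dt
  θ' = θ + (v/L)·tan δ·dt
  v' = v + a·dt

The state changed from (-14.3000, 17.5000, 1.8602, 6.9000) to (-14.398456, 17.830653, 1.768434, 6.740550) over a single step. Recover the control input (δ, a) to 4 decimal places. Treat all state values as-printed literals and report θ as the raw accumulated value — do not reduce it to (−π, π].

δ = -0.4889, a = -3.1890

a = (v'−v)/dt = (-0.159450)/0.05 = -3.1890
Δθ = θ'−θ = -0.091766;  (v·dt/L) = 6.9000·0.05/2.0 = 0.172500
tan δ = Δθ·L/(v·dt) = -0.531977  →  δ = -0.4889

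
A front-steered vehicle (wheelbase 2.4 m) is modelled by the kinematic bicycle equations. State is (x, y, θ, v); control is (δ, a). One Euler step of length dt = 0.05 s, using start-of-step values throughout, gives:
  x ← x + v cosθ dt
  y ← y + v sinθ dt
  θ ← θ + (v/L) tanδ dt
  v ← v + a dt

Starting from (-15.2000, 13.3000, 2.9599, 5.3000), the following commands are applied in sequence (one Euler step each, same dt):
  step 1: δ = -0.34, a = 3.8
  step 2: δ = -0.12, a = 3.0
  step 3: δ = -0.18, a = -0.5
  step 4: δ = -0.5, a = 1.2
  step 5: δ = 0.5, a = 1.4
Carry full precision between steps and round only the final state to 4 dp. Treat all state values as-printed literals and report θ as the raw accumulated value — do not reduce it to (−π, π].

(-16.5437, 13.6338, 2.8864, 5.7450)

after step 1 (δ=-0.34, a=3.8): (-15.460638, 13.347884, 2.920842, 5.490000)
after step 2 (δ=-0.12, a=3.0): (-15.728477, 13.407989, 2.907050, 5.640000)
after step 3 (δ=-0.18, a=-0.5): (-16.002756, 13.473526, 2.885669, 5.615000)
after step 4 (δ=-0.5, a=1.2): (-16.274362, 13.544594, 2.821763, 5.675000)
after step 5 (δ=0.5, a=1.4): (-16.543722, 13.633807, 2.886352, 5.745000)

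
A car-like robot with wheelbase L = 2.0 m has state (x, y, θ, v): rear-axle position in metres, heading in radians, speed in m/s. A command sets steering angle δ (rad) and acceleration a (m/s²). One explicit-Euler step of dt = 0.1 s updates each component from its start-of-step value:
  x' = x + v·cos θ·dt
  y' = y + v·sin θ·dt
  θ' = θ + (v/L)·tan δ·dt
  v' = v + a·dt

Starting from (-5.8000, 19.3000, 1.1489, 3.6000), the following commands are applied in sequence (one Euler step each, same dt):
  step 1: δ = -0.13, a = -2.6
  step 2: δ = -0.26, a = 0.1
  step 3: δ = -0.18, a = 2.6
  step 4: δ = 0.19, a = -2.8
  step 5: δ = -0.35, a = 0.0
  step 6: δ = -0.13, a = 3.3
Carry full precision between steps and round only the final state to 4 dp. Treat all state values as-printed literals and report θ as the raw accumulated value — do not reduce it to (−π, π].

(-4.8431, 21.1177, 1.0026, 3.6600)

after step 1 (δ=-0.13, a=-2.6): (-5.652583, 19.628433, 1.125367, 3.340000)
after step 2 (δ=-0.26, a=0.1): (-5.508681, 19.929843, 1.080942, 3.350000)
after step 3 (δ=-0.18, a=2.6): (-5.351064, 20.225448, 1.050462, 3.610000)
after step 4 (δ=0.19, a=-2.8): (-5.171586, 20.538670, 1.085176, 3.330000)
after step 5 (δ=-0.35, a=0.0): (-5.016155, 20.833171, 1.024398, 3.330000)
after step 6 (δ=-0.13, a=3.3): (-4.843124, 21.117687, 1.002631, 3.660000)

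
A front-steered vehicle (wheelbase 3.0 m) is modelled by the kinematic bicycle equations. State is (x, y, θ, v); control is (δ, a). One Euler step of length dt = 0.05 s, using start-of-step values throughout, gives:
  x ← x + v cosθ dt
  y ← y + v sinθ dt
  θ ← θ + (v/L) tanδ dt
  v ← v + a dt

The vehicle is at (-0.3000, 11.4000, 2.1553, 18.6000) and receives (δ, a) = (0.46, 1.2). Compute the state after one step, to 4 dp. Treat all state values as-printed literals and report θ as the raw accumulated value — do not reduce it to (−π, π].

x' = -0.3000 + 18.6000·cos(2.1553)·0.05 = -0.8132
y' = 11.4000 + 18.6000·sin(2.1553)·0.05 = 12.1756
θ' = 2.1553 + (18.6000/3.0)·tan(0.46)·0.05 = 2.3089
v' = 18.6000 + 1.2000·0.05 = 18.6600

(-0.8132, 12.1756, 2.3089, 18.6600)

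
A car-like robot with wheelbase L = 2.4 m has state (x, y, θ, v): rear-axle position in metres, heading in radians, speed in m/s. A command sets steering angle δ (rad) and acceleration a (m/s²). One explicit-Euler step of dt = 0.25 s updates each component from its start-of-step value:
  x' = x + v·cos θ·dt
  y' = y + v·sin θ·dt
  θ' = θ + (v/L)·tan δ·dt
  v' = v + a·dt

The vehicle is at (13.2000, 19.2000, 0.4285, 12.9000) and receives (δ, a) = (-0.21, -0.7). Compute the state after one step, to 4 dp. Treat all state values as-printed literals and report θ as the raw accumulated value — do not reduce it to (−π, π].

x' = 13.2000 + 12.9000·cos(0.4285)·0.25 = 16.1334
y' = 19.2000 + 12.9000·sin(0.4285)·0.25 = 20.5400
θ' = 0.4285 + (12.9000/2.4)·tan(-0.21)·0.25 = 0.1421
v' = 12.9000 − 0.7000·0.25 = 12.7250

(16.1334, 20.5400, 0.1421, 12.7250)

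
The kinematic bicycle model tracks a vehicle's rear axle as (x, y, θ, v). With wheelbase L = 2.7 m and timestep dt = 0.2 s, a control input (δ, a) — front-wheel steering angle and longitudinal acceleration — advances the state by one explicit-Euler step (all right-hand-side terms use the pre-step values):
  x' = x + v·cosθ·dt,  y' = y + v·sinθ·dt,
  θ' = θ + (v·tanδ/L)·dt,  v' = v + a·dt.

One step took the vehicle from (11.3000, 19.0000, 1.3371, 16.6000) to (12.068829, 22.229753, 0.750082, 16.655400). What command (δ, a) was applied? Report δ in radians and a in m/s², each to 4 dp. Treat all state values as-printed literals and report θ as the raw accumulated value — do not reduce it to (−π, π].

a = (v'−v)/dt = (0.055400)/0.2 = 0.2770
Δθ = θ'−θ = -0.587018;  (v·dt/L) = 16.6000·0.2/2.7 = 1.229630
tan δ = Δθ·L/(v·dt) = -0.477394  →  δ = -0.4454

δ = -0.4454, a = 0.2770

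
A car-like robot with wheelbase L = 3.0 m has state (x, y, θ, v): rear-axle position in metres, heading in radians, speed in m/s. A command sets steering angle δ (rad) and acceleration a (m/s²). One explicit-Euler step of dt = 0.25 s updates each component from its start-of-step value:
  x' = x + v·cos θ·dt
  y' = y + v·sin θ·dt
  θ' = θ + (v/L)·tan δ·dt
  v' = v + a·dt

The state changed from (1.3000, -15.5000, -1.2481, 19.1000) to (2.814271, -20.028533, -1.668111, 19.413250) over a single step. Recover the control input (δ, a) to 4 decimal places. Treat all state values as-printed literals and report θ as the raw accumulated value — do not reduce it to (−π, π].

a = (v'−v)/dt = (0.313250)/0.25 = 1.2530
Δθ = θ'−θ = -0.420011;  (v·dt/L) = 19.1000·0.25/3.0 = 1.591667
tan δ = Δθ·L/(v·dt) = -0.263881  →  δ = -0.2580

δ = -0.2580, a = 1.2530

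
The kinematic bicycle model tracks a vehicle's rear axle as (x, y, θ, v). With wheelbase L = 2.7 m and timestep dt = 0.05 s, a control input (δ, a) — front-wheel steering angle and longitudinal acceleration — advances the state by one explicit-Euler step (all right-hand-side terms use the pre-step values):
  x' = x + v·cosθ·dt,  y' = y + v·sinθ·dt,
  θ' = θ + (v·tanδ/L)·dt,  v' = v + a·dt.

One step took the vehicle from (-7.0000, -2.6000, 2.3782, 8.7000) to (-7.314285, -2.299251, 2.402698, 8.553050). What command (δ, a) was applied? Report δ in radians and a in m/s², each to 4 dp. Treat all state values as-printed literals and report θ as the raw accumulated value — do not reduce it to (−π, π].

a = (v'−v)/dt = (-0.146950)/0.05 = -2.9390
Δθ = θ'−θ = 0.024498;  (v·dt/L) = 8.7000·0.05/2.7 = 0.161111
tan δ = Δθ·L/(v·dt) = 0.152057  →  δ = 0.1509

δ = 0.1509, a = -2.9390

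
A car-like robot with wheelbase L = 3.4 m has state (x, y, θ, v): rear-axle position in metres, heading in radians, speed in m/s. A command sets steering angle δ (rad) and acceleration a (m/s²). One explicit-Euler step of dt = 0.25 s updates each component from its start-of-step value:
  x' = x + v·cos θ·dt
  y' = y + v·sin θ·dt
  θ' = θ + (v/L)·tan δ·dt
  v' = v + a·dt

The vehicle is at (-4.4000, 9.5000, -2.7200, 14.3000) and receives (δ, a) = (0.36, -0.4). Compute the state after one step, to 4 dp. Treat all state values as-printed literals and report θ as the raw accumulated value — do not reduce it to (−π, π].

x' = -4.4000 + 14.3000·cos(-2.7200)·0.25 = -7.6620
y' = 9.5000 + 14.3000·sin(-2.7200)·0.25 = 8.0371
θ' = -2.7200 + (14.3000/3.4)·tan(0.36)·0.25 = -2.3242
v' = 14.3000 − 0.4000·0.25 = 14.2000

(-7.6620, 8.0371, -2.3242, 14.2000)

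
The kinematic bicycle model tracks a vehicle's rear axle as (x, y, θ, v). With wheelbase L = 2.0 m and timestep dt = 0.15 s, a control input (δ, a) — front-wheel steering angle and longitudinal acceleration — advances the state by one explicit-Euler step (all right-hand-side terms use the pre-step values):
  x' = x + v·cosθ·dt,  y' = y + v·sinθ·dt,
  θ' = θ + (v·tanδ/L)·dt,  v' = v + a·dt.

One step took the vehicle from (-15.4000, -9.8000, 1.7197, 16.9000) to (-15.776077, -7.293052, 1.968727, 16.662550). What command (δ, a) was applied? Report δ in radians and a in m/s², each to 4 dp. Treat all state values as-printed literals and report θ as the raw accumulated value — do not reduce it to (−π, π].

a = (v'−v)/dt = (-0.237450)/0.15 = -1.5830
Δθ = θ'−θ = 0.249027;  (v·dt/L) = 16.9000·0.15/2.0 = 1.267500
tan δ = Δθ·L/(v·dt) = 0.196471  →  δ = 0.1940

δ = 0.1940, a = -1.5830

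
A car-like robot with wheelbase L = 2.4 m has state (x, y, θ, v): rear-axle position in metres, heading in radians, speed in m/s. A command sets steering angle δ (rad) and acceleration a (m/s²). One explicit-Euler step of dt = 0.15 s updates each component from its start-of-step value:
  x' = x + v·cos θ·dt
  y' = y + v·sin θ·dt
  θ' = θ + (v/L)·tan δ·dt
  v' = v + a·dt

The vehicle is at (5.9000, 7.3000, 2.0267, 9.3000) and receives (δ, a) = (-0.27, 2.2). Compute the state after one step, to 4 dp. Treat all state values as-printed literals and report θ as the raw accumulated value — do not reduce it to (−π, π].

x' = 5.9000 + 9.3000·cos(2.0267)·0.15 = 5.2858
y' = 7.3000 + 9.3000·sin(2.0267)·0.15 = 8.5525
θ' = 2.0267 + (9.3000/2.4)·tan(-0.27)·0.15 = 1.8658
v' = 9.3000 + 2.2000·0.15 = 9.6300

(5.2858, 8.5525, 1.8658, 9.6300)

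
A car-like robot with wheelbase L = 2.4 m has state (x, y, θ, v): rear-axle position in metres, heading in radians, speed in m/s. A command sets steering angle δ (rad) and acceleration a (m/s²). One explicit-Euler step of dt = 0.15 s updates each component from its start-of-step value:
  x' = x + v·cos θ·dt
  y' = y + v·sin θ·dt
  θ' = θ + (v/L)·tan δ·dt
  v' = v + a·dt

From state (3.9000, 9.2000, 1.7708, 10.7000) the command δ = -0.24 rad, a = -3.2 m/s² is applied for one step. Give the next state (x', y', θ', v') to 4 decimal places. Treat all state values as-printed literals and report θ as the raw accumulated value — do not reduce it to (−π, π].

(3.5811, 10.7730, 1.6071, 10.2200)

x' = 3.9000 + 10.7000·cos(1.7708)·0.15 = 3.5811
y' = 9.2000 + 10.7000·sin(1.7708)·0.15 = 10.7730
θ' = 1.7708 + (10.7000/2.4)·tan(-0.24)·0.15 = 1.6071
v' = 10.7000 − 3.2000·0.15 = 10.2200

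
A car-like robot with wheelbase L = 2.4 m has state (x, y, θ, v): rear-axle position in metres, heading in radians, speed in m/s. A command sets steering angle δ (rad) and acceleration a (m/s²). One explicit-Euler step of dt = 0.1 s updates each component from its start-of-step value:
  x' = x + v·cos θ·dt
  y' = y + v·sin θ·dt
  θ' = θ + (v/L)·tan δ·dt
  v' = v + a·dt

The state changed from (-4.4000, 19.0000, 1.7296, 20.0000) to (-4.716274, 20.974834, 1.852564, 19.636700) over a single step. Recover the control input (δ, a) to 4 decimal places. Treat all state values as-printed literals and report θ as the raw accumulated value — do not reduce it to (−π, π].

δ = 0.1465, a = -3.6330

a = (v'−v)/dt = (-0.363300)/0.1 = -3.6330
Δθ = θ'−θ = 0.122964;  (v·dt/L) = 20.0000·0.1/2.4 = 0.833333
tan δ = Δθ·L/(v·dt) = 0.147557  →  δ = 0.1465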